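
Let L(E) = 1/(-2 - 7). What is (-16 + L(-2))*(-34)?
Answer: 4930/9 ≈ 547.78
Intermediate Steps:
L(E) = -1/9 (L(E) = 1/(-9) = -1/9)
(-16 + L(-2))*(-34) = (-16 - 1/9)*(-34) = -145/9*(-34) = 4930/9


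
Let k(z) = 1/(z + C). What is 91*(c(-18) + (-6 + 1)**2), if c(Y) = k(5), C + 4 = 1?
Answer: 4641/2 ≈ 2320.5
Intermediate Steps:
C = -3 (C = -4 + 1 = -3)
k(z) = 1/(-3 + z) (k(z) = 1/(z - 3) = 1/(-3 + z))
c(Y) = 1/2 (c(Y) = 1/(-3 + 5) = 1/2)
91*(c(-18) + (-6 + 1)**2) = 91*(1/2 + (-6 + 1)**2) = 91*(1/2 + (-5)**2) = 91*(1/2 + 25) = 91*(51/2) = 4641/2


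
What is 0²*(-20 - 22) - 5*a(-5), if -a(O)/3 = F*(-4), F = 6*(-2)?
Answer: 720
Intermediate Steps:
F = -12
a(O) = -144 (a(O) = -(-36)*(-4) = -3*48 = -144)
0²*(-20 - 22) - 5*a(-5) = 0²*(-20 - 22) - 5*(-144) = 0*(-42) + 720 = 0 + 720 = 720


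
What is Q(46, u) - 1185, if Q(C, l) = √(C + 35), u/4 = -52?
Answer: -1176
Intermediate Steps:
u = -208 (u = 4*(-52) = -208)
Q(C, l) = √(35 + C)
Q(46, u) - 1185 = √(35 + 46) - 1185 = √81 - 1185 = 9 - 1185 = -1176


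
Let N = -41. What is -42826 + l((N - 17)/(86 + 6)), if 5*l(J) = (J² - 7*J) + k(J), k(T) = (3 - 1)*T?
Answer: -453091569/10580 ≈ -42825.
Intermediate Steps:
k(T) = 2*T
l(J) = -J + J²/5 (l(J) = ((J² - 7*J) + 2*J)/5 = (J² - 5*J)/5 = -J + J²/5)
-42826 + l((N - 17)/(86 + 6)) = -42826 + ((-41 - 17)/(86 + 6))*(-5 + (-41 - 17)/(86 + 6))/5 = -42826 + (-58/92)*(-5 - 58/92)/5 = -42826 + (-58*1/92)*(-5 - 58*1/92)/5 = -42826 + (⅕)*(-29/46)*(-5 - 29/46) = -42826 + (⅕)*(-29/46)*(-259/46) = -42826 + 7511/10580 = -453091569/10580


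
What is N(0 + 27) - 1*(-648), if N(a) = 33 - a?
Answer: 654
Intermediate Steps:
N(0 + 27) - 1*(-648) = (33 - (0 + 27)) - 1*(-648) = (33 - 1*27) + 648 = (33 - 27) + 648 = 6 + 648 = 654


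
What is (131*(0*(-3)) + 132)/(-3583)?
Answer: -132/3583 ≈ -0.036841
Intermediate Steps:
(131*(0*(-3)) + 132)/(-3583) = (131*0 + 132)*(-1/3583) = (0 + 132)*(-1/3583) = 132*(-1/3583) = -132/3583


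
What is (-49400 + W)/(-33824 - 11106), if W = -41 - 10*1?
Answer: 49451/44930 ≈ 1.1006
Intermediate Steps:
W = -51 (W = -41 - 10 = -51)
(-49400 + W)/(-33824 - 11106) = (-49400 - 51)/(-33824 - 11106) = -49451/(-44930) = -49451*(-1/44930) = 49451/44930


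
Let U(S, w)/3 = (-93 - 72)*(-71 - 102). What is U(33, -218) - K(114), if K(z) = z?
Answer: 85521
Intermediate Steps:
U(S, w) = 85635 (U(S, w) = 3*((-93 - 72)*(-71 - 102)) = 3*(-165*(-173)) = 3*28545 = 85635)
U(33, -218) - K(114) = 85635 - 1*114 = 85635 - 114 = 85521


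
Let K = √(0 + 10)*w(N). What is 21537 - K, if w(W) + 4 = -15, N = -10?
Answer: 21537 + 19*√10 ≈ 21597.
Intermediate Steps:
w(W) = -19 (w(W) = -4 - 15 = -19)
K = -19*√10 (K = √(0 + 10)*(-19) = √10*(-19) = -19*√10 ≈ -60.083)
21537 - K = 21537 - (-19)*√10 = 21537 + 19*√10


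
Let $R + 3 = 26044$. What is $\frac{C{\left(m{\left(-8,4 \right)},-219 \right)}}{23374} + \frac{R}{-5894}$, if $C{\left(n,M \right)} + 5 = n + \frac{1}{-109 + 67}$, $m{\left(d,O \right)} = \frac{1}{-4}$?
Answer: $- \frac{3652280507}{826598136} \approx -4.4184$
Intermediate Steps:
$m{\left(d,O \right)} = - \frac{1}{4}$
$C{\left(n,M \right)} = - \frac{211}{42} + n$ ($C{\left(n,M \right)} = -5 + \left(n + \frac{1}{-109 + 67}\right) = -5 + \left(n + \frac{1}{-42}\right) = -5 + \left(n - \frac{1}{42}\right) = -5 + \left(- \frac{1}{42} + n\right) = - \frac{211}{42} + n$)
$R = 26041$ ($R = -3 + 26044 = 26041$)
$\frac{C{\left(m{\left(-8,4 \right)},-219 \right)}}{23374} + \frac{R}{-5894} = \frac{- \frac{211}{42} - \frac{1}{4}}{23374} + \frac{26041}{-5894} = \left(- \frac{443}{84}\right) \frac{1}{23374} + 26041 \left(- \frac{1}{5894}\right) = - \frac{443}{1963416} - \frac{26041}{5894} = - \frac{3652280507}{826598136}$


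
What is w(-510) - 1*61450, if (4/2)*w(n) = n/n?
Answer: -122899/2 ≈ -61450.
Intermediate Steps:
w(n) = ½ (w(n) = (n/n)/2 = (½)*1 = ½)
w(-510) - 1*61450 = ½ - 1*61450 = ½ - 61450 = -122899/2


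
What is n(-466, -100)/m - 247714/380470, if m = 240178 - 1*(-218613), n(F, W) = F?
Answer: -56913126397/87278105885 ≈ -0.65209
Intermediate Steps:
m = 458791 (m = 240178 + 218613 = 458791)
n(-466, -100)/m - 247714/380470 = -466/458791 - 247714/380470 = -466*1/458791 - 247714*1/380470 = -466/458791 - 123857/190235 = -56913126397/87278105885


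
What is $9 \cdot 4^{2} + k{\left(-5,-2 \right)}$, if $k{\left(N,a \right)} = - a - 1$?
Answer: $145$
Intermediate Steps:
$k{\left(N,a \right)} = -1 - a$
$9 \cdot 4^{2} + k{\left(-5,-2 \right)} = 9 \cdot 4^{2} - -1 = 9 \cdot 16 + \left(-1 + 2\right) = 144 + 1 = 145$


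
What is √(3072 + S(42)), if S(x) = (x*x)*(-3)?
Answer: 2*I*√555 ≈ 47.117*I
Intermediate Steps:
S(x) = -3*x² (S(x) = x²*(-3) = -3*x²)
√(3072 + S(42)) = √(3072 - 3*42²) = √(3072 - 3*1764) = √(3072 - 5292) = √(-2220) = 2*I*√555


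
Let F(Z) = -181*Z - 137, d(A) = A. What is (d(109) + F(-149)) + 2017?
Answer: 28958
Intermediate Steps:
F(Z) = -137 - 181*Z
(d(109) + F(-149)) + 2017 = (109 + (-137 - 181*(-149))) + 2017 = (109 + (-137 + 26969)) + 2017 = (109 + 26832) + 2017 = 26941 + 2017 = 28958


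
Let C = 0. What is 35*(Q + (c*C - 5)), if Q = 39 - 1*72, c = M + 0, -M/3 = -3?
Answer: -1330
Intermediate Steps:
M = 9 (M = -3*(-3) = 9)
c = 9 (c = 9 + 0 = 9)
Q = -33 (Q = 39 - 72 = -33)
35*(Q + (c*C - 5)) = 35*(-33 + (9*0 - 5)) = 35*(-33 + (0 - 5)) = 35*(-33 - 5) = 35*(-38) = -1330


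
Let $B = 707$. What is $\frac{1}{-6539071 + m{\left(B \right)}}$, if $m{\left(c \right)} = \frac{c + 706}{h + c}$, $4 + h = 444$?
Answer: $- \frac{1147}{7500313024} \approx -1.5293 \cdot 10^{-7}$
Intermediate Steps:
$h = 440$ ($h = -4 + 444 = 440$)
$m{\left(c \right)} = \frac{706 + c}{440 + c}$ ($m{\left(c \right)} = \frac{c + 706}{440 + c} = \frac{706 + c}{440 + c}$)
$\frac{1}{-6539071 + m{\left(B \right)}} = \frac{1}{-6539071 + \frac{706 + 707}{440 + 707}} = \frac{1}{-6539071 + \frac{1}{1147} \cdot 1413} = \frac{1}{-6539071 + \frac{1413}{1147}} = \frac{1}{- \frac{7500313024}{1147}} = - \frac{1147}{7500313024}$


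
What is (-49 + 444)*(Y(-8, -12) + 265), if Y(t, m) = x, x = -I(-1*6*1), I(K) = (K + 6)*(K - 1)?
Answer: 104675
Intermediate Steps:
I(K) = (-1 + K)*(6 + K) (I(K) = (6 + K)*(-1 + K) = (-1 + K)*(6 + K))
x = 0 (x = -(-6 + (-1*6*1)² + 5*(-1*6*1)) = -(-6 + (-6*1)² + 5*(-6*1)) = -(-6 + (-6)² + 5*(-6)) = -(-6 + 36 - 30) = -1*0 = 0)
Y(t, m) = 0
(-49 + 444)*(Y(-8, -12) + 265) = (-49 + 444)*(0 + 265) = 395*265 = 104675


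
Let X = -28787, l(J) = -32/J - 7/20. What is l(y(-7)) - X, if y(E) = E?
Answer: 4030771/140 ≈ 28791.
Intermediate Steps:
l(J) = -7/20 - 32/J (l(J) = -32/J - 7*1/20 = -32/J - 7/20 = -7/20 - 32/J)
l(y(-7)) - X = (-7/20 - 32/(-7)) - 1*(-28787) = (-7/20 - 32*(-⅐)) + 28787 = (-7/20 + 32/7) + 28787 = 591/140 + 28787 = 4030771/140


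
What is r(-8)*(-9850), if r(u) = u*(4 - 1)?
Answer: 236400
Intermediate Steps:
r(u) = 3*u (r(u) = u*3 = 3*u)
r(-8)*(-9850) = (3*(-8))*(-9850) = -24*(-9850) = 236400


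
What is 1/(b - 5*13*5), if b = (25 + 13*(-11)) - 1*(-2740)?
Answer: 1/2297 ≈ 0.00043535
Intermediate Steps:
b = 2622 (b = (25 - 143) + 2740 = -118 + 2740 = 2622)
1/(b - 5*13*5) = 1/(2622 - 5*13*5) = 1/(2622 - 65*5) = 1/(2622 - 325) = 1/2297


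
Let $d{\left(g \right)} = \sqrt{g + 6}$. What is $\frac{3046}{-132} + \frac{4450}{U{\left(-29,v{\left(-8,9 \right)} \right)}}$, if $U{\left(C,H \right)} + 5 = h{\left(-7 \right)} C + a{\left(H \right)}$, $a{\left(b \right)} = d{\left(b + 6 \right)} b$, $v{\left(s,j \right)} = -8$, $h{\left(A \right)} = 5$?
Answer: $- \frac{273259}{5478} \approx -49.883$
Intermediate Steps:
$d{\left(g \right)} = \sqrt{6 + g}$
$a{\left(b \right)} = b \sqrt{12 + b}$ ($a{\left(b \right)} = \sqrt{6 + \left(b + 6\right)} b = \sqrt{6 + \left(6 + b\right)} b = \sqrt{12 + b} b = b \sqrt{12 + b}$)
$U{\left(C,H \right)} = -5 + 5 C + H \sqrt{12 + H}$ ($U{\left(C,H \right)} = -5 + \left(5 C + H \sqrt{12 + H}\right) = -5 + 5 C + H \sqrt{12 + H}$)
$\frac{3046}{-132} + \frac{4450}{U{\left(-29,v{\left(-8,9 \right)} \right)}} = \frac{3046}{-132} + \frac{4450}{-5 + 5 \left(-29\right) - 8 \sqrt{12 - 8}} = 3046 \left(- \frac{1}{132}\right) + \frac{4450}{-5 - 145 - 8 \sqrt{4}} = - \frac{1523}{66} + \frac{4450}{-5 - 145 - 16} = - \frac{1523}{66} + \frac{4450}{-166} = - \frac{1523}{66} + 4450 \left(- \frac{1}{166}\right) = - \frac{1523}{66} - \frac{2225}{83} = - \frac{273259}{5478}$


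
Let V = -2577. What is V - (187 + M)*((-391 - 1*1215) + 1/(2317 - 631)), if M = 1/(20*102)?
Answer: 204815677807/687888 ≈ 2.9775e+5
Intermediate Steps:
M = 1/2040 ≈ 0.00049020
V - (187 + M)*((-391 - 1*1215) + 1/(2317 - 631)) = -2577 - (187 + 1/2040)*((-391 - 1*1215) + 1/(2317 - 631)) = -2577 - 381481*((-391 - 1215) + 1/1686)/2040 = -2577 - 381481*(-1606 + 1/1686)/2040 = -2577 - 381481*(-2707715)/(2040*1686) = -2577 - 1*(-206588365183/687888) = -2577 + 206588365183/687888 = 204815677807/687888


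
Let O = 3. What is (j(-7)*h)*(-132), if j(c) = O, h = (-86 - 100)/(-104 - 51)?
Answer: -2376/5 ≈ -475.20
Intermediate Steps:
h = 6/5 (h = -186/(-155) = -186*(-1/155) = 6/5 ≈ 1.2000)
j(c) = 3
(j(-7)*h)*(-132) = (3*(6/5))*(-132) = (18/5)*(-132) = -2376/5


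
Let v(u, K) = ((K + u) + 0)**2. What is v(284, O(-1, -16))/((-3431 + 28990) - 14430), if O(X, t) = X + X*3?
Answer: 78400/11129 ≈ 7.0447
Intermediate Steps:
O(X, t) = 4*X (O(X, t) = X + 3*X = 4*X)
v(u, K) = (K + u)**2
v(284, O(-1, -16))/((-3431 + 28990) - 14430) = (4*(-1) + 284)**2/((-3431 + 28990) - 14430) = (-4 + 284)**2/(25559 - 14430) = 280**2/11129 = 78400*(1/11129) = 78400/11129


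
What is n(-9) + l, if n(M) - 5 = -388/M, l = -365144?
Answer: -3285863/9 ≈ -3.6510e+5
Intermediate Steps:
n(M) = 5 - 388/M
n(-9) + l = (5 - 388/(-9)) - 365144 = (5 - 388*(-1/9)) - 365144 = (5 + 388/9) - 365144 = 433/9 - 365144 = -3285863/9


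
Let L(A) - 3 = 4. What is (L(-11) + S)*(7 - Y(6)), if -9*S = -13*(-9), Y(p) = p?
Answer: -6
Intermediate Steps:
L(A) = 7 (L(A) = 3 + 4 = 7)
S = -13 (S = -(-13)*(-9)/9 = -⅑*117 = -13)
(L(-11) + S)*(7 - Y(6)) = (7 - 13)*(7 - 1*6) = -6*(7 - 6) = -6*1 = -6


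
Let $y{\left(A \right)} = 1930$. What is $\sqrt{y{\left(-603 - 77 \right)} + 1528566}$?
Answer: $8 \sqrt{23914} \approx 1237.1$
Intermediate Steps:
$\sqrt{y{\left(-603 - 77 \right)} + 1528566} = \sqrt{1930 + 1528566} = \sqrt{1530496} = 8 \sqrt{23914}$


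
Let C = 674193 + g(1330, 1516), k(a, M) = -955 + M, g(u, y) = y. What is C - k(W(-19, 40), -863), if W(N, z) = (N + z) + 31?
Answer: 677527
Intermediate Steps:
W(N, z) = 31 + N + z
C = 675709 (C = 674193 + 1516 = 675709)
C - k(W(-19, 40), -863) = 675709 - (-955 - 863) = 675709 - 1*(-1818) = 675709 + 1818 = 677527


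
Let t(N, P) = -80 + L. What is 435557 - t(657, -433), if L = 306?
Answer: 435331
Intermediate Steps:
t(N, P) = 226 (t(N, P) = -80 + 306 = 226)
435557 - t(657, -433) = 435557 - 1*226 = 435557 - 226 = 435331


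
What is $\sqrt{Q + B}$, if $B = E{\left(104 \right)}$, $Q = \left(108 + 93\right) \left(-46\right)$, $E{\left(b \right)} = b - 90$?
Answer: $4 i \sqrt{577} \approx 96.083 i$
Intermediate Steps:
$E{\left(b \right)} = -90 + b$
$Q = -9246$ ($Q = 201 \left(-46\right) = -9246$)
$B = 14$ ($B = -90 + 104 = 14$)
$\sqrt{Q + B} = \sqrt{-9246 + 14} = \sqrt{-9232} = 4 i \sqrt{577}$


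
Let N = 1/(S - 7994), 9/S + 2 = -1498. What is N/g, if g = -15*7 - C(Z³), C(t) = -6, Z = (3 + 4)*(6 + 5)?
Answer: 500/395703297 ≈ 1.2636e-6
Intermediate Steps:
S = -3/500 (S = 9/(-2 - 1498) = 9/(-1500) = 9*(-1/1500) = -3/500 ≈ -0.0060000)
Z = 77 (Z = 7*11 = 77)
N = -500/3997003 (N = 1/(-3/500 - 7994) = 1/(-3997003/500) = -500/3997003 ≈ -0.00012509)
g = -99 (g = -15*7 - 1*(-6) = -105 + 6 = -99)
N/g = -500/3997003/(-99) = -500/3997003*(-1/99) = 500/395703297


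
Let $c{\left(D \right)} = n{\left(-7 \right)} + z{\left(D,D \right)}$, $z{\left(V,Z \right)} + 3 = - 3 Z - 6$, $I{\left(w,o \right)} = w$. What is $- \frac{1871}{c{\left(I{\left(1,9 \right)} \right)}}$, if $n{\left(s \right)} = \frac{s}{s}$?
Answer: $\frac{1871}{11} \approx 170.09$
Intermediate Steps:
$z{\left(V,Z \right)} = -9 - 3 Z$ ($z{\left(V,Z \right)} = -3 - \left(6 + 3 Z\right) = -9 - 3 Z$)
$n{\left(s \right)} = 1$
$c{\left(D \right)} = -8 - 3 D$ ($c{\left(D \right)} = 1 - \left(9 + 3 D\right) = -8 - 3 D$)
$- \frac{1871}{c{\left(I{\left(1,9 \right)} \right)}} = - \frac{1871}{-8 - 3} = - \frac{1871}{-11} = \left(-1871\right) \left(- \frac{1}{11}\right) = \frac{1871}{11}$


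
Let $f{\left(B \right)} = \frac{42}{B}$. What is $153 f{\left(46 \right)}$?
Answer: $\frac{3213}{23} \approx 139.7$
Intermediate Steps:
$153 f{\left(46 \right)} = 153 \cdot \frac{42}{46} = 153 \cdot 42 \cdot \frac{1}{46} = 153 \cdot \frac{21}{23} = \frac{3213}{23}$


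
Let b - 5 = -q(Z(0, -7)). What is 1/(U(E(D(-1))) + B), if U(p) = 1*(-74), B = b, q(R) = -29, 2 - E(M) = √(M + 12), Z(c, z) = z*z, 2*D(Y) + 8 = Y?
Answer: -1/40 ≈ -0.025000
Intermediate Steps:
D(Y) = -4 + Y/2
Z(c, z) = z²
E(M) = 2 - √(12 + M) (E(M) = 2 - √(M + 12) = 2 - √(12 + M))
b = 34 (b = 5 - 1*(-29) = 5 + 29 = 34)
B = 34
U(p) = -74
1/(U(E(D(-1))) + B) = 1/(-74 + 34) = 1/(-40) = -1/40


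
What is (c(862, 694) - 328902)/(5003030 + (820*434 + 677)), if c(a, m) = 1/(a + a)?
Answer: -567027047/9239927988 ≈ -0.061367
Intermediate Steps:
c(a, m) = 1/(2*a)
(c(862, 694) - 328902)/(5003030 + (820*434 + 677)) = ((½)/862 - 328902)/(5003030 + (820*434 + 677)) = ((½)*(1/862) - 328902)/(5003030 + (355880 + 677)) = (1/1724 - 328902)/(5003030 + 356557) = -567027047/1724/5359587 = -567027047/1724*1/5359587 = -567027047/9239927988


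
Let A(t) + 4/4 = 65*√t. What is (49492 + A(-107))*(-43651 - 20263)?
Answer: -3163167774 - 4154410*I*√107 ≈ -3.1632e+9 - 4.2974e+7*I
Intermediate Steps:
A(t) = -1 + 65*√t
(49492 + A(-107))*(-43651 - 20263) = (49492 + (-1 + 65*√(-107)))*(-43651 - 20263) = (49492 + (-1 + 65*(I*√107)))*(-63914) = (49492 + (-1 + 65*I*√107))*(-63914) = (49491 + 65*I*√107)*(-63914) = -3163167774 - 4154410*I*√107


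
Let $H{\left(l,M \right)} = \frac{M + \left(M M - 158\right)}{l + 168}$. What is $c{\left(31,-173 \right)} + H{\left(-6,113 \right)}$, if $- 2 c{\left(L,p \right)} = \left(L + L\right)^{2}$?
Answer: $- \frac{149320}{81} \approx -1843.5$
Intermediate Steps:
$c{\left(L,p \right)} = - 2 L^{2}$ ($c{\left(L,p \right)} = - \frac{\left(L + L\right)^{2}}{2} = - \frac{\left(2 L\right)^{2}}{2} = - \frac{4 L^{2}}{2} = - 2 L^{2}$)
$H{\left(l,M \right)} = \frac{-158 + M + M^{2}}{168 + l}$ ($H{\left(l,M \right)} = \frac{M + \left(M^{2} - 158\right)}{168 + l} = \frac{M + \left(-158 + M^{2}\right)}{168 + l} = \frac{-158 + M + M^{2}}{168 + l}$)
$c{\left(31,-173 \right)} + H{\left(-6,113 \right)} = - 2 \cdot 31^{2} + \frac{-158 + 113 + 113^{2}}{168 - 6} = \left(-2\right) 961 + \frac{-158 + 113 + 12769}{162} = -1922 + \frac{1}{162} \cdot 12724 = -1922 + \frac{6362}{81} = - \frac{149320}{81}$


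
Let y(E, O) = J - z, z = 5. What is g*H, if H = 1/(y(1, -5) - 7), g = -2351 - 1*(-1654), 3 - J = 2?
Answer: 697/11 ≈ 63.364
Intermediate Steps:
J = 1 (J = 3 - 1*2 = 3 - 2 = 1)
y(E, O) = -4 (y(E, O) = 1 - 1*5 = 1 - 5 = -4)
g = -697 (g = -2351 + 1654 = -697)
H = -1/11 (H = 1/(-4 - 7) = 1/(-11) = -1/11 ≈ -0.090909)
g*H = -697*(-1/11) = 697/11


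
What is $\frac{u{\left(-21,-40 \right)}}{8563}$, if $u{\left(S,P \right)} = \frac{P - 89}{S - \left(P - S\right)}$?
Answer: $\frac{129}{17126} \approx 0.0075324$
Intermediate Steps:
$u{\left(S,P \right)} = \frac{-89 + P}{- P + 2 S}$
$\frac{u{\left(-21,-40 \right)}}{8563} = \frac{\frac{1}{-40 - -42} \left(89 - -40\right)}{8563} = \frac{89 + 40}{-40 + 42} \cdot \frac{1}{8563} = \frac{1}{2} \cdot 129 \cdot \frac{1}{8563} = \frac{129}{2} \cdot \frac{1}{8563} = \frac{129}{17126}$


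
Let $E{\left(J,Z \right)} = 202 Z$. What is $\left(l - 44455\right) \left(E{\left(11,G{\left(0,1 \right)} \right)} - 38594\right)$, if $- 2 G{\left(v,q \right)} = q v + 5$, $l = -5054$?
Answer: $1935752391$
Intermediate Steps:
$G{\left(v,q \right)} = - \frac{5}{2} - \frac{q v}{2}$ ($G{\left(v,q \right)} = - \frac{q v + 5}{2} = - \frac{5 + q v}{2} = - \frac{5}{2} - \frac{q v}{2}$)
$\left(l - 44455\right) \left(E{\left(11,G{\left(0,1 \right)} \right)} - 38594\right) = \left(-5054 - 44455\right) \left(202 \left(- \frac{5}{2} - \frac{1}{2} \cdot 0\right) - 38594\right) = - 49509 \left(202 \left(- \frac{5}{2} + 0\right) - 38594\right) = - 49509 \left(202 \left(- \frac{5}{2}\right) - 38594\right) = - 49509 \left(-505 - 38594\right) = \left(-49509\right) \left(-39099\right) = 1935752391$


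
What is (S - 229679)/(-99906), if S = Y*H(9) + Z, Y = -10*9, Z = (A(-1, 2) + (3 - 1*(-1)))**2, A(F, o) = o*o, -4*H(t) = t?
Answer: 458825/199812 ≈ 2.2963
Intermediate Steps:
H(t) = -t/4
A(F, o) = o**2
Z = 64 (Z = (2**2 + (3 - 1*(-1)))**2 = (4 + (3 + 1))**2 = (4 + 4)**2 = 8**2 = 64)
Y = -90
S = 533/2 (S = -(-45)*9/2 + 64 = -90*(-9/4) + 64 = 405/2 + 64 = 533/2 ≈ 266.50)
(S - 229679)/(-99906) = (533/2 - 229679)/(-99906) = -458825/2*(-1/99906) = 458825/199812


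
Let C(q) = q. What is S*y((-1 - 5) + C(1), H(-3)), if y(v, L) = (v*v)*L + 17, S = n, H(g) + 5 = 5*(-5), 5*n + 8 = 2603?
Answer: -380427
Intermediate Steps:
n = 519 (n = -8/5 + (⅕)*2603 = -8/5 + 2603/5 = 519)
H(g) = -30 (H(g) = -5 + 5*(-5) = -5 - 25 = -30)
S = 519
y(v, L) = 17 + L*v² (y(v, L) = v²*L + 17 = L*v² + 17 = 17 + L*v²)
S*y((-1 - 5) + C(1), H(-3)) = 519*(17 - 30*((-1 - 5) + 1)²) = 519*(17 - 30*(-6 + 1)²) = 519*(17 - 30*(-5)²) = 519*(17 - 30*25) = 519*(17 - 750) = 519*(-733) = -380427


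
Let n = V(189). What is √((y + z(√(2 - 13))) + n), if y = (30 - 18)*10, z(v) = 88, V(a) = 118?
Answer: √326 ≈ 18.055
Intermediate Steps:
n = 118
y = 120 (y = 12*10 = 120)
√((y + z(√(2 - 13))) + n) = √((120 + 88) + 118) = √(208 + 118) = √326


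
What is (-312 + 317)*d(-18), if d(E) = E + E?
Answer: -180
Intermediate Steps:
d(E) = 2*E
(-312 + 317)*d(-18) = (-312 + 317)*(2*(-18)) = 5*(-36) = -180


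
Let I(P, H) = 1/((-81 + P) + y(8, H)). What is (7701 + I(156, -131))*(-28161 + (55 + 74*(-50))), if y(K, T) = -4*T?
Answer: -146717897400/599 ≈ -2.4494e+8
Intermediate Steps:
I(P, H) = 1/(-81 + P - 4*H) (I(P, H) = 1/((-81 + P) - 4*H) = 1/(-81 + P - 4*H))
(7701 + I(156, -131))*(-28161 + (55 + 74*(-50))) = (7701 - 1/(81 - 1*156 + 4*(-131)))*(-28161 + (55 + 74*(-50))) = (7701 - 1/(81 - 156 - 524))*(-28161 + (55 - 3700)) = (7701 - 1/(-599))*(-28161 - 3645) = (7701 - 1*(-1/599))*(-31806) = (7701 + 1/599)*(-31806) = (4612900/599)*(-31806) = -146717897400/599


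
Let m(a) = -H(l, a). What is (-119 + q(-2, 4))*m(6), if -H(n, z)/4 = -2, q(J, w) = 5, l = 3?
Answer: 912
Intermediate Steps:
H(n, z) = 8 (H(n, z) = -4*(-2) = 8)
m(a) = -8 (m(a) = -1*8 = -8)
(-119 + q(-2, 4))*m(6) = (-119 + 5)*(-8) = -114*(-8) = 912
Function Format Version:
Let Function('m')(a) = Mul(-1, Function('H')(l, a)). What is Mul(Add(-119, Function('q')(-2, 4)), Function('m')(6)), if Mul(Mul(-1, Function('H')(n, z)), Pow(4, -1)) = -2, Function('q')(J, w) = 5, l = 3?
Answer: 912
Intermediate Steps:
Function('H')(n, z) = 8 (Function('H')(n, z) = Mul(-4, -2) = 8)
Function('m')(a) = -8 (Function('m')(a) = Mul(-1, 8) = -8)
Mul(Add(-119, Function('q')(-2, 4)), Function('m')(6)) = Mul(Add(-119, 5), -8) = Mul(-114, -8) = 912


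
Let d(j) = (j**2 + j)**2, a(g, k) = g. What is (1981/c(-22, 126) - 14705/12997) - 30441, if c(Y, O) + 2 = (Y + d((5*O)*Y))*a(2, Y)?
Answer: -103169656739799111289137/3389041829349713486 ≈ -30442.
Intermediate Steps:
d(j) = (j + j**2)**2
c(Y, O) = -2 + 2*Y + 50*O**2*Y**2*(1 + 5*O*Y)**2 (c(Y, O) = -2 + (Y + ((5*O)*Y)**2*(1 + (5*O)*Y)**2)*2 = -2 + (Y + (5*O*Y)**2*(1 + 5*O*Y)**2)*2 = -2 + (Y + (25*O**2*Y**2)*(1 + 5*O*Y)**2)*2 = -2 + (Y + 25*O**2*Y**2*(1 + 5*O*Y)**2)*2 = -2 + (2*Y + 50*O**2*Y**2*(1 + 5*O*Y)**2) = -2 + 2*Y + 50*O**2*Y**2*(1 + 5*O*Y)**2)
(1981/c(-22, 126) - 14705/12997) - 30441 = (1981/(-2 + 2*(-22) + 50*126**2*(-22)**2*(1 + 5*126*(-22))**2) - 14705/12997) - 30441 = (1981/(-2 - 44 + 50*15876*484*(1 - 13860)**2) - 14705*1/12997) - 30441 = (1981/(-2 - 44 + 50*15876*484*(-13859)**2) - 14705/12997) - 30441 = (1981/(-2 - 44 + 50*15876*484*192071881) - 14705/12997) - 30441 = (1981/(-2 - 44 + 73793863022695200) - 14705/12997) - 30441 = (1981/73793863022695154 - 14705/12997) - 30441 = (1981*(1/73793863022695154) - 14705/12997) - 30441 = (7/260755699726838 - 14705/12997) - 30441 = -3834412564483061811/3389041829349713486 - 30441 = -103169656739799111289137/3389041829349713486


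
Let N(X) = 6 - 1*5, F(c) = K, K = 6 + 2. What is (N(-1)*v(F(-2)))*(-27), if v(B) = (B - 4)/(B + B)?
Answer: -27/4 ≈ -6.7500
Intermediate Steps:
K = 8
F(c) = 8
N(X) = 1 (N(X) = 6 - 5 = 1)
v(B) = (-4 + B)/(2*B) (v(B) = (-4 + B)/((2*B)) = (-4 + B)*(1/(2*B)) = (-4 + B)/(2*B))
(N(-1)*v(F(-2)))*(-27) = (1*((½)*(-4 + 8)/8))*(-27) = (1*((½)*(⅛)*4))*(-27) = (1*(¼))*(-27) = (¼)*(-27) = -27/4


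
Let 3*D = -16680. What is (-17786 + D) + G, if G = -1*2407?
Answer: -25753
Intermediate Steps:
D = -5560 (D = (⅓)*(-16680) = -5560)
G = -2407
(-17786 + D) + G = (-17786 - 5560) - 2407 = -23346 - 2407 = -25753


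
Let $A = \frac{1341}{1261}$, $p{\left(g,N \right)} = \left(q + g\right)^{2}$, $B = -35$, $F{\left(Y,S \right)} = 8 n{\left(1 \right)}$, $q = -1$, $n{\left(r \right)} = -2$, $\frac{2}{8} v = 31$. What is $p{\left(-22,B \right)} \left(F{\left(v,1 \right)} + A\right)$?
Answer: $- \frac{9963715}{1261} \approx -7901.4$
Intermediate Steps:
$v = 124$ ($v = 4 \cdot 31 = 124$)
$F{\left(Y,S \right)} = -16$ ($F{\left(Y,S \right)} = 8 \left(-2\right) = -16$)
$p{\left(g,N \right)} = \left(-1 + g\right)^{2}$
$A = \frac{1341}{1261}$ ($A = 1341 \cdot \frac{1}{1261} = \frac{1341}{1261} \approx 1.0634$)
$p{\left(-22,B \right)} \left(F{\left(v,1 \right)} + A\right) = \left(-1 - 22\right)^{2} \left(-16 + \frac{1341}{1261}\right) = \left(-23\right)^{2} \left(- \frac{18835}{1261}\right) = 529 \left(- \frac{18835}{1261}\right) = - \frac{9963715}{1261}$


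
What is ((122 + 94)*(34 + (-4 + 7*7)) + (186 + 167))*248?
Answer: 4319416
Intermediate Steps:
((122 + 94)*(34 + (-4 + 7*7)) + (186 + 167))*248 = (216*(34 + (-4 + 49)) + 353)*248 = (216*(34 + 45) + 353)*248 = (216*79 + 353)*248 = (17064 + 353)*248 = 17417*248 = 4319416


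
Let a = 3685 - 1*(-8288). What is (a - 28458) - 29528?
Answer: -46013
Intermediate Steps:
a = 11973 (a = 3685 + 8288 = 11973)
(a - 28458) - 29528 = (11973 - 28458) - 29528 = -16485 - 29528 = -46013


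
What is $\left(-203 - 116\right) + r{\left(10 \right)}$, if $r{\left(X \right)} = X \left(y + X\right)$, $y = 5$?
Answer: $-169$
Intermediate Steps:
$r{\left(X \right)} = X \left(5 + X\right)$
$\left(-203 - 116\right) + r{\left(10 \right)} = \left(-203 - 116\right) + 10 \left(5 + 10\right) = -319 + 10 \cdot 15 = -319 + 150 = -169$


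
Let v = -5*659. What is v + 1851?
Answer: -1444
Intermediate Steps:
v = -3295
v + 1851 = -3295 + 1851 = -1444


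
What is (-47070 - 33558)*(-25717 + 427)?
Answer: 2039082120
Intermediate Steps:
(-47070 - 33558)*(-25717 + 427) = -80628*(-25290) = 2039082120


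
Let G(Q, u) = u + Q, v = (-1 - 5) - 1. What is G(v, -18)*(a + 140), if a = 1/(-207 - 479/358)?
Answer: -52207710/14917 ≈ -3499.9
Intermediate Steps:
v = -7 (v = -6 - 1 = -7)
a = -358/74585 (a = 1/(-207 - 479*1/358) = 1/(-207 - 479/358) = 1/(-74585/358) = -358/74585 ≈ -0.0047999)
G(Q, u) = Q + u
G(v, -18)*(a + 140) = (-7 - 18)*(-358/74585 + 140) = -25*10441542/74585 = -52207710/14917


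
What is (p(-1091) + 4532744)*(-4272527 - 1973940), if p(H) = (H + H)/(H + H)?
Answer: -28313642061915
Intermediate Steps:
p(H) = 1 (p(H) = (2*H)/((2*H)) = (2*H)*(1/(2*H)) = 1)
(p(-1091) + 4532744)*(-4272527 - 1973940) = (1 + 4532744)*(-4272527 - 1973940) = 4532745*(-6246467) = -28313642061915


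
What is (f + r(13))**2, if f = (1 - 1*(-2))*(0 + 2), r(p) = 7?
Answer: 169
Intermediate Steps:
f = 6 (f = (1 + 2)*2 = 3*2 = 6)
(f + r(13))**2 = (6 + 7)**2 = 13**2 = 169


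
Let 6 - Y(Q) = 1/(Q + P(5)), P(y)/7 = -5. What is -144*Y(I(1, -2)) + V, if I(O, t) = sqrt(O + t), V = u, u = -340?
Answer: -740572/613 - 72*I/613 ≈ -1208.1 - 0.11746*I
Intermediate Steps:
V = -340
P(y) = -35 (P(y) = 7*(-5) = -35)
Y(Q) = 6 - 1/(-35 + Q) (Y(Q) = 6 - 1/(Q - 35) = 6 - 1/(-35 + Q))
-144*Y(I(1, -2)) + V = -144*(-211 + 6*sqrt(1 - 2))/(-35 + sqrt(1 - 2)) - 340 = -144*(-211 + 6*sqrt(-1))/(-35 + sqrt(-1)) - 340 = -144*(-211 + 6*I)/(-35 + I) - 340 = -144*(-35 - I)/1226*(-211 + 6*I) - 340 = -72*(-211 + 6*I)*(-35 - I)/613 - 340 = -340 - 72*(-211 + 6*I)*(-35 - I)/613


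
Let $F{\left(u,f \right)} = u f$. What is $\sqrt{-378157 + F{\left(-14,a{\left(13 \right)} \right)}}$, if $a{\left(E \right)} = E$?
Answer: $i \sqrt{378339} \approx 615.09 i$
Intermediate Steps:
$F{\left(u,f \right)} = f u$
$\sqrt{-378157 + F{\left(-14,a{\left(13 \right)} \right)}} = \sqrt{-378157 + 13 \left(-14\right)} = \sqrt{-378157 - 182} = \sqrt{-378339} = i \sqrt{378339}$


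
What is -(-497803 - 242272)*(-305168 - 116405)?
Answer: -311995637975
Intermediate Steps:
-(-497803 - 242272)*(-305168 - 116405) = -(-740075)*(-421573) = -1*311995637975 = -311995637975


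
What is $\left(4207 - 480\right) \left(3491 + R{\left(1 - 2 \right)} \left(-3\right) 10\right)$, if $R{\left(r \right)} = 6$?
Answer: $12340097$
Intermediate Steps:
$\left(4207 - 480\right) \left(3491 + R{\left(1 - 2 \right)} \left(-3\right) 10\right) = \left(4207 - 480\right) \left(3491 + 6 \left(-3\right) 10\right) = \left(4207 - 480\right) \left(3491 - 180\right) = 3727 \left(3491 - 180\right) = 3727 \cdot 3311 = 12340097$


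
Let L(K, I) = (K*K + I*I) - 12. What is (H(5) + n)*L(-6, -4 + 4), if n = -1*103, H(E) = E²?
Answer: -1872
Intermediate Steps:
L(K, I) = -12 + I² + K² (L(K, I) = (K² + I²) - 12 = (I² + K²) - 12 = -12 + I² + K²)
n = -103
(H(5) + n)*L(-6, -4 + 4) = (5² - 103)*(-12 + (-4 + 4)² + (-6)²) = (25 - 103)*(-12 + 0² + 36) = -78*(-12 + 0 + 36) = -78*24 = -1872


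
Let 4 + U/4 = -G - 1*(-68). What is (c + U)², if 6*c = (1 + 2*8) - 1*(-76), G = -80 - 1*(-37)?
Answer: 786769/4 ≈ 1.9669e+5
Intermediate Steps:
G = -43 (G = -80 + 37 = -43)
c = 31/2 (c = ((1 + 2*8) - 1*(-76))/6 = ((1 + 16) + 76)/6 = (17 + 76)/6 = (⅙)*93 = 31/2 ≈ 15.500)
U = 428 (U = -16 + 4*(-1*(-43) - 1*(-68)) = -16 + 4*(43 + 68) = -16 + 4*111 = -16 + 444 = 428)
(c + U)² = (31/2 + 428)² = (887/2)² = 786769/4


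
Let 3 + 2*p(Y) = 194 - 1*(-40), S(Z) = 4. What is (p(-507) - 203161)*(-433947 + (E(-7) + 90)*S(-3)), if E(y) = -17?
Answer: 176103392605/2 ≈ 8.8052e+10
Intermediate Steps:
p(Y) = 231/2 (p(Y) = -3/2 + (194 - 1*(-40))/2 = -3/2 + (194 + 40)/2 = -3/2 + (1/2)*234 = -3/2 + 117 = 231/2)
(p(-507) - 203161)*(-433947 + (E(-7) + 90)*S(-3)) = (231/2 - 203161)*(-433947 + (-17 + 90)*4) = -406091*(-433947 + 73*4)/2 = -406091*(-433947 + 292)/2 = -406091/2*(-433655) = 176103392605/2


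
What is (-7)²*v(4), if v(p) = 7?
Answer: 343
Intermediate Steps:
(-7)²*v(4) = (-7)²*7 = 49*7 = 343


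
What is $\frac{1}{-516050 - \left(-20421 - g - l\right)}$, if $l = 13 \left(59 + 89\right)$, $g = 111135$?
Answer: $- \frac{1}{382570} \approx -2.6139 \cdot 10^{-6}$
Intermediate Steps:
$l = 1924$ ($l = 13 \cdot 148 = 1924$)
$\frac{1}{-516050 - \left(-20421 - g - l\right)} = \frac{1}{-516050 + \left(\left(\left(111135 + 51403\right) + 1924\right) - 30982\right)} = \frac{1}{-516050 + \left(\left(162538 + 1924\right) - 30982\right)} = \frac{1}{-516050 + \left(164462 - 30982\right)} = \frac{1}{-516050 + 133480} = \frac{1}{-382570} = - \frac{1}{382570}$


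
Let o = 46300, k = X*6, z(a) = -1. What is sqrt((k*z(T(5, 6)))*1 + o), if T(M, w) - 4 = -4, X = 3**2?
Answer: sqrt(46246) ≈ 215.05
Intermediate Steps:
X = 9
T(M, w) = 0 (T(M, w) = 4 - 4 = 0)
k = 54 (k = 9*6 = 54)
sqrt((k*z(T(5, 6)))*1 + o) = sqrt((54*(-1))*1 + 46300) = sqrt(-54*1 + 46300) = sqrt(-54 + 46300) = sqrt(46246)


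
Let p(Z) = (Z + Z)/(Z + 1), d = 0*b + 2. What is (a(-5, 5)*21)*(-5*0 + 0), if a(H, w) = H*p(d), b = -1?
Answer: 0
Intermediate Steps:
d = 2 (d = 0*(-1) + 2 = 0 + 2 = 2)
p(Z) = 2*Z/(1 + Z) (p(Z) = (2*Z)/(1 + Z) = 2*Z/(1 + Z))
a(H, w) = 4*H/3 (a(H, w) = H*(2*2/(1 + 2)) = H*(2*2/3) = H*(2*2*(⅓)) = H*(4/3) = 4*H/3)
(a(-5, 5)*21)*(-5*0 + 0) = (((4/3)*(-5))*21)*(-5*0 + 0) = (-20/3*21)*(0 + 0) = -140*0 = 0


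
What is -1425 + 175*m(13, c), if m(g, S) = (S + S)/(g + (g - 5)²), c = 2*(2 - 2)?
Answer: -1425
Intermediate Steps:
c = 0 (c = 2*0 = 0)
m(g, S) = 2*S/(g + (-5 + g)²) (m(g, S) = (2*S)/(g + (-5 + g)²) = 2*S/(g + (-5 + g)²))
-1425 + 175*m(13, c) = -1425 + 175*(2*0/(13 + (-5 + 13)²)) = -1425 + 175*(2*0/(13 + 8²)) = -1425 + 175*(2*0/(13 + 64)) = -1425 + 175*(2*0/77) = -1425 + 175*(2*0*(1/77)) = -1425 + 175*0 = -1425 + 0 = -1425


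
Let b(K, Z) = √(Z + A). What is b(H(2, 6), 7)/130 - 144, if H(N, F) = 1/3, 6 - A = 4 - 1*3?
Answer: -144 + √3/65 ≈ -143.97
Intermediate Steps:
A = 5 (A = 6 - (4 - 1*3) = 6 - (4 - 3) = 6 - 1*1 = 6 - 1 = 5)
H(N, F) = ⅓
b(K, Z) = √(5 + Z) (b(K, Z) = √(Z + 5) = √(5 + Z))
b(H(2, 6), 7)/130 - 144 = √(5 + 7)/130 - 144 = √12/130 - 144 = (2*√3)/130 - 144 = √3/65 - 144 = -144 + √3/65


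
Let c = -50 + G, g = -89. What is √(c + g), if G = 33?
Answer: I*√106 ≈ 10.296*I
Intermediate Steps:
c = -17 (c = -50 + 33 = -17)
√(c + g) = √(-17 - 89) = √(-106) = I*√106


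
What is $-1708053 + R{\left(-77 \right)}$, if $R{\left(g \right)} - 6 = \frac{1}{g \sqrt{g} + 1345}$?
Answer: $- \frac{3869679543881}{2265558} + \frac{77 i \sqrt{77}}{2265558} \approx -1.708 \cdot 10^{6} + 0.00029824 i$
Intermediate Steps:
$R{\left(g \right)} = 6 + \frac{1}{1345 + g^{\frac{3}{2}}}$ ($R{\left(g \right)} = 6 + \frac{1}{g \sqrt{g} + 1345} = 6 + \frac{1}{g^{\frac{3}{2}} + 1345} = 6 + \frac{1}{1345 + g^{\frac{3}{2}}}$)
$-1708053 + R{\left(-77 \right)} = -1708053 + \frac{8071 + 6 \left(-77\right)^{\frac{3}{2}}}{1345 + \left(-77\right)^{\frac{3}{2}}} = -1708053 + \frac{8071 + 6 \left(- 77 i \sqrt{77}\right)}{1345 - 77 i \sqrt{77}} = -1708053 + \frac{8071 - 462 i \sqrt{77}}{1345 - 77 i \sqrt{77}}$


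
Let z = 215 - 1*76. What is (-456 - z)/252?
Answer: -85/36 ≈ -2.3611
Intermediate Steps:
z = 139 (z = 215 - 76 = 139)
(-456 - z)/252 = (-456 - 1*139)/252 = (-456 - 139)*(1/252) = -595*1/252 = -85/36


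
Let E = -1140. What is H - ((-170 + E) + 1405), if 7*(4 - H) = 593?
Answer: -1230/7 ≈ -175.71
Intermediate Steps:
H = -565/7 (H = 4 - ⅐*593 = 4 - 593/7 = -565/7 ≈ -80.714)
H - ((-170 + E) + 1405) = -565/7 - ((-170 - 1140) + 1405) = -565/7 - (-1310 + 1405) = -565/7 - 1*95 = -565/7 - 95 = -1230/7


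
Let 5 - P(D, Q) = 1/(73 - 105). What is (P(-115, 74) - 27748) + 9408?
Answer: -586719/32 ≈ -18335.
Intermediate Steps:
P(D, Q) = 161/32 (P(D, Q) = 5 - 1/(73 - 105) = 5 - 1/(-32) = 5 - 1*(-1/32) = 5 + 1/32 = 161/32)
(P(-115, 74) - 27748) + 9408 = (161/32 - 27748) + 9408 = -887775/32 + 9408 = -586719/32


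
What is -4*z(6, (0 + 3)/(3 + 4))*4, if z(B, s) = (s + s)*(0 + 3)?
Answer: -288/7 ≈ -41.143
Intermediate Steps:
z(B, s) = 6*s (z(B, s) = (2*s)*3 = 6*s)
-4*z(6, (0 + 3)/(3 + 4))*4 = -24*(0 + 3)/(3 + 4)*4 = -24*3/7*4 = -4*18/7*4 = -72/7*4 = -288/7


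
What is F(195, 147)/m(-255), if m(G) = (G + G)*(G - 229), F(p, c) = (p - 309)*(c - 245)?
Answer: 931/20570 ≈ 0.045260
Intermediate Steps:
F(p, c) = (-309 + p)*(-245 + c)
m(G) = 2*G*(-229 + G) (m(G) = (2*G)*(-229 + G) = 2*G*(-229 + G))
F(195, 147)/m(-255) = (75705 - 309*147 - 245*195 + 147*195)/((2*(-255)*(-229 - 255))) = (75705 - 45423 - 47775 + 28665)/((2*(-255)*(-484))) = 11172/246840 = 11172*(1/246840) = 931/20570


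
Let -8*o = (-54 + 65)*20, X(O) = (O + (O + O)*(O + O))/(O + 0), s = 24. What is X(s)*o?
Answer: -5335/2 ≈ -2667.5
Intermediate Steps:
X(O) = (O + 4*O²)/O (X(O) = (O + (2*O)*(2*O))/O = (O + 4*O²)/O)
o = -55/2 (o = -(-54 + 65)*20/8 = -11*20/8 = -⅛*220 = -55/2 ≈ -27.500)
X(s)*o = (1 + 4*24)*(-55/2) = (1 + 96)*(-55/2) = 97*(-55/2) = -5335/2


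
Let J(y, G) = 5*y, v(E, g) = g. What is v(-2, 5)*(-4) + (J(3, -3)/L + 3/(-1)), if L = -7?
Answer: -176/7 ≈ -25.143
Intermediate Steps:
v(-2, 5)*(-4) + (J(3, -3)/L + 3/(-1)) = 5*(-4) + ((5*3)/(-7) + 3/(-1)) = -20 + (15*(-⅐) + 3*(-1)) = -20 + (-15/7 - 3) = -20 - 36/7 = -176/7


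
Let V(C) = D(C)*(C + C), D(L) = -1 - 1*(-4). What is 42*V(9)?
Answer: 2268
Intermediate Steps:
D(L) = 3 (D(L) = -1 + 4 = 3)
V(C) = 6*C (V(C) = 3*(C + C) = 3*(2*C) = 6*C)
42*V(9) = 42*(6*9) = 42*54 = 2268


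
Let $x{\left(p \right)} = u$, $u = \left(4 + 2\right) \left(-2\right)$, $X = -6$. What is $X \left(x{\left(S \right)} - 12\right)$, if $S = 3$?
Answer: $144$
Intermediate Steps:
$u = -12$ ($u = 6 \left(-2\right) = -12$)
$x{\left(p \right)} = -12$
$X \left(x{\left(S \right)} - 12\right) = - 6 \left(-12 - 12\right) = \left(-6\right) \left(-24\right) = 144$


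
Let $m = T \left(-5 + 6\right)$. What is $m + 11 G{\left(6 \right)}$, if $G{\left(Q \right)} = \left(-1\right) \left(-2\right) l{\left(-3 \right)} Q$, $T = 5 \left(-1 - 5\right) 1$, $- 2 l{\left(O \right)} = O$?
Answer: $168$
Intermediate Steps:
$l{\left(O \right)} = - \frac{O}{2}$
$T = -30$ ($T = 5 \left(-1 - 5\right) 1 = 5 \left(-6\right) 1 = \left(-30\right) 1 = -30$)
$G{\left(Q \right)} = 3 Q$ ($G{\left(Q \right)} = \left(-1\right) \left(-2\right) \left(\left(- \frac{1}{2}\right) \left(-3\right)\right) Q = 2 \cdot \frac{3}{2} Q = 3 Q$)
$m = -30$ ($m = - 30 \left(-5 + 6\right) = \left(-30\right) 1 = -30$)
$m + 11 G{\left(6 \right)} = -30 + 11 \cdot 3 \cdot 6 = -30 + 11 \cdot 18 = -30 + 198 = 168$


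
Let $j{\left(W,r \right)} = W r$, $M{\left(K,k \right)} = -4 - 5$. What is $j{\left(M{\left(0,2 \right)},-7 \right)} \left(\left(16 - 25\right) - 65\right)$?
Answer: $-4662$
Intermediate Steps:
$M{\left(K,k \right)} = -9$ ($M{\left(K,k \right)} = -4 - 5 = -9$)
$j{\left(M{\left(0,2 \right)},-7 \right)} \left(\left(16 - 25\right) - 65\right) = \left(-9\right) \left(-7\right) \left(\left(16 - 25\right) - 65\right) = 63 \left(\left(16 - 25\right) - 65\right) = 63 \left(-9 - 65\right) = 63 \left(-74\right) = -4662$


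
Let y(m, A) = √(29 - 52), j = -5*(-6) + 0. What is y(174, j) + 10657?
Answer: 10657 + I*√23 ≈ 10657.0 + 4.7958*I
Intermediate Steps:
j = 30 (j = 30 + 0 = 30)
y(m, A) = I*√23 (y(m, A) = √(-23) = I*√23)
y(174, j) + 10657 = I*√23 + 10657 = 10657 + I*√23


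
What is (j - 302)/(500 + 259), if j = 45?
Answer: -257/759 ≈ -0.33860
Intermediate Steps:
(j - 302)/(500 + 259) = (45 - 302)/(500 + 259) = -257/759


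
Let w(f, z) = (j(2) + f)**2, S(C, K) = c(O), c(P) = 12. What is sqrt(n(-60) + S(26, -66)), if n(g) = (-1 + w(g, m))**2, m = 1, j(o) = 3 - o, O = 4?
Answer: 2*sqrt(3027603) ≈ 3480.0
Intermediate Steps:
S(C, K) = 12
w(f, z) = (1 + f)**2 (w(f, z) = ((3 - 1*2) + f)**2 = ((3 - 2) + f)**2 = (1 + f)**2)
n(g) = (-1 + (1 + g)**2)**2
sqrt(n(-60) + S(26, -66)) = sqrt((-1 + (1 - 60)**2)**2 + 12) = sqrt((-1 + (-59)**2)**2 + 12) = sqrt((-1 + 3481)**2 + 12) = sqrt(3480**2 + 12) = sqrt(12110400 + 12) = sqrt(12110412) = 2*sqrt(3027603)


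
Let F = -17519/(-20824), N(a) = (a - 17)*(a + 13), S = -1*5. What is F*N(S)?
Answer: -385418/2603 ≈ -148.07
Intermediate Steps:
S = -5
N(a) = (-17 + a)*(13 + a)
F = 17519/20824 (F = -17519*(-1/20824) = 17519/20824 ≈ 0.84129)
F*N(S) = 17519*(-221 + (-5)² - 4*(-5))/20824 = 17519*(-221 + 25 + 20)/20824 = (17519/20824)*(-176) = -385418/2603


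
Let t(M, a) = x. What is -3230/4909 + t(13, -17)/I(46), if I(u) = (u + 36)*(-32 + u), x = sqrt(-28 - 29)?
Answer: -3230/4909 + I*sqrt(57)/1148 ≈ -0.65798 + 0.0065765*I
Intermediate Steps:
x = I*sqrt(57) (x = sqrt(-57) = I*sqrt(57) ≈ 7.5498*I)
I(u) = (-32 + u)*(36 + u) (I(u) = (36 + u)*(-32 + u) = (-32 + u)*(36 + u))
t(M, a) = I*sqrt(57)
-3230/4909 + t(13, -17)/I(46) = -3230/4909 + (I*sqrt(57))/(-1152 + 46**2 + 4*46) = -3230*1/4909 + (I*sqrt(57))/(-1152 + 2116 + 184) = -3230/4909 + (I*sqrt(57))/1148 = -3230/4909 + (I*sqrt(57))*(1/1148) = -3230/4909 + I*sqrt(57)/1148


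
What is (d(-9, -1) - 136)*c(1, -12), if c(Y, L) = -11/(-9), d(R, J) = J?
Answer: -1507/9 ≈ -167.44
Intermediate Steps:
c(Y, L) = 11/9 (c(Y, L) = -11*(-1/9) = 11/9)
(d(-9, -1) - 136)*c(1, -12) = (-1 - 136)*(11/9) = -137*11/9 = -1507/9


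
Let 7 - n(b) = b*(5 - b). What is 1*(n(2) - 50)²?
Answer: 2401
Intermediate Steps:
n(b) = 7 - b*(5 - b)
1*(n(2) - 50)² = 1*((7 + 2² - 5*2) - 50)² = 1*((7 + 4 - 10) - 50)² = 1*(1 - 50)² = 1*(-49)² = 1*2401 = 2401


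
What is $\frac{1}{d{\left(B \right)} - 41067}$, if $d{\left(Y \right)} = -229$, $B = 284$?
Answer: $- \frac{1}{41296} \approx -2.4215 \cdot 10^{-5}$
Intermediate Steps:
$\frac{1}{d{\left(B \right)} - 41067} = \frac{1}{-229 - 41067} = \frac{1}{-41296} = - \frac{1}{41296}$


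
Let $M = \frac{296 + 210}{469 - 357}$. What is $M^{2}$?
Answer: $\frac{64009}{3136} \approx 20.411$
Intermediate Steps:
$M = \frac{253}{56}$ ($M = \frac{506}{112} = 506 \cdot \frac{1}{112} = \frac{253}{56} \approx 4.5179$)
$M^{2} = \left(\frac{253}{56}\right)^{2} = \frac{64009}{3136}$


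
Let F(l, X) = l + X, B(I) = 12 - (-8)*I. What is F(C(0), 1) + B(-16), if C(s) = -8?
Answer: -123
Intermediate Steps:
B(I) = 12 + 8*I
F(l, X) = X + l
F(C(0), 1) + B(-16) = (1 - 8) + (12 + 8*(-16)) = -7 + (12 - 128) = -7 - 116 = -123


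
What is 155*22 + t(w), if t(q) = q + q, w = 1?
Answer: 3412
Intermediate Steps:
t(q) = 2*q
155*22 + t(w) = 155*22 + 2*1 = 3410 + 2 = 3412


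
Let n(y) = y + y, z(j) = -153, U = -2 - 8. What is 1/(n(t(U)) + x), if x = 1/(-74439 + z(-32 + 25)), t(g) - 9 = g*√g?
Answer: 20030264352/4811717661005 + 22255865856*I*√10/4811717661005 ≈ 0.0041628 + 0.014627*I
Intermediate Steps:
U = -10
t(g) = 9 + g^(3/2) (t(g) = 9 + g*√g = 9 + g^(3/2))
x = -1/74592 (x = 1/(-74439 - 153) = 1/(-74592) = -1/74592 ≈ -1.3406e-5)
n(y) = 2*y
1/(n(t(U)) + x) = 1/(2*(9 + (-10)^(3/2)) - 1/74592) = 1/(2*(9 - 10*I*√10) - 1/74592) = 1/((18 - 20*I*√10) - 1/74592) = 1/(1342655/74592 - 20*I*√10)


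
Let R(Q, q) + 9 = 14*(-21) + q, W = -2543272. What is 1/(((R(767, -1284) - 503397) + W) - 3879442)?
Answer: -1/6927698 ≈ -1.4435e-7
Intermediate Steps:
R(Q, q) = -303 + q (R(Q, q) = -9 + (14*(-21) + q) = -9 + (-294 + q) = -303 + q)
1/(((R(767, -1284) - 503397) + W) - 3879442) = 1/((((-303 - 1284) - 503397) - 2543272) - 3879442) = 1/(((-1587 - 503397) - 2543272) - 3879442) = 1/((-504984 - 2543272) - 3879442) = 1/(-3048256 - 3879442) = 1/(-6927698) = -1/6927698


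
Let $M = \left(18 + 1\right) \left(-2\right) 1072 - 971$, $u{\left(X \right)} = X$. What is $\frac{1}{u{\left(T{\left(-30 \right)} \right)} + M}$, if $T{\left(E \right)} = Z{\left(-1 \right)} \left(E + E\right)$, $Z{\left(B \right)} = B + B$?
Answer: $- \frac{1}{41587} \approx -2.4046 \cdot 10^{-5}$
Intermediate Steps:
$Z{\left(B \right)} = 2 B$
$T{\left(E \right)} = - 4 E$ ($T{\left(E \right)} = 2 \left(-1\right) \left(E + E\right) = - 2 \cdot 2 E = - 4 E$)
$M = -41707$ ($M = 19 \left(-2\right) 1072 - 971 = \left(-38\right) 1072 - 971 = -40736 - 971 = -41707$)
$\frac{1}{u{\left(T{\left(-30 \right)} \right)} + M} = \frac{1}{\left(-4\right) \left(-30\right) - 41707} = \frac{1}{120 - 41707} = \frac{1}{-41587} = - \frac{1}{41587}$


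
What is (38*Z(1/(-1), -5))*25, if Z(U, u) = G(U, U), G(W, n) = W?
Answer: -950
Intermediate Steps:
Z(U, u) = U
(38*Z(1/(-1), -5))*25 = (38/(-1))*25 = (38*(-1))*25 = -38*25 = -950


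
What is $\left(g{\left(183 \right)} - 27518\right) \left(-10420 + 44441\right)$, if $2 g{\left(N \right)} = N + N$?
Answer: $-929964035$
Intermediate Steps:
$g{\left(N \right)} = N$ ($g{\left(N \right)} = \frac{N + N}{2} = \frac{2 N}{2} = N$)
$\left(g{\left(183 \right)} - 27518\right) \left(-10420 + 44441\right) = \left(183 - 27518\right) \left(-10420 + 44441\right) = \left(-27335\right) 34021 = -929964035$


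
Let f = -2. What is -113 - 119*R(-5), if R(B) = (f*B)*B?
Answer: 5837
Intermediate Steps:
R(B) = -2*B² (R(B) = (-2*B)*B = -2*B²)
-113 - 119*R(-5) = -113 - (-238)*(-5)² = -113 - (-238)*25 = -113 - 119*(-50) = -113 + 5950 = 5837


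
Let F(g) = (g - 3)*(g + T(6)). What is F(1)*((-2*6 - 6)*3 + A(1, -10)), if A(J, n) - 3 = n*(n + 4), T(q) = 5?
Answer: -108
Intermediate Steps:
A(J, n) = 3 + n*(4 + n) (A(J, n) = 3 + n*(n + 4) = 3 + n*(4 + n))
F(g) = (-3 + g)*(5 + g) (F(g) = (g - 3)*(g + 5) = (-3 + g)*(5 + g))
F(1)*((-2*6 - 6)*3 + A(1, -10)) = (-15 + 1² + 2*1)*((-2*6 - 6)*3 + (3 + (-10)² + 4*(-10))) = (-15 + 1 + 2)*((-12 - 6)*3 + (3 + 100 - 40)) = -12*(-18*3 + 63) = -12*(-54 + 63) = -12*9 = -108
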